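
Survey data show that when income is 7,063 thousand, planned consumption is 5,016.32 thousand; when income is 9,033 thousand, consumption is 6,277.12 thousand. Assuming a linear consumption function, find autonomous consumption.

a = 496

MPC = ΔC/ΔY = (6277.12 − 5016.32)/(9033 − 7063) = 1260.8/1970 = 0.64
a = C − MPC·Y = 5016.32 − 0.64(7063) = 5016.32 − 4520.32 = 496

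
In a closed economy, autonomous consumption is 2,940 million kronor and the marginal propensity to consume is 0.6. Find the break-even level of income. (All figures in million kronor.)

Y = 7350

At break-even, C = Y: 2940 + 0.6Y = Y
0.4Y = 2940, so Y = 2940/0.4 = 7350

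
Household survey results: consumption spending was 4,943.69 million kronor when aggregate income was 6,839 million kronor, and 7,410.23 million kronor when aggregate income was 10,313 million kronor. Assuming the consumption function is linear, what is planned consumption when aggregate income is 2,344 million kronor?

C = 1752.24

MPC = (7410.23 − 4943.69)/(10313 − 6839) = 2466.54/3474 = 0.71
a = 4943.69 − 0.71(6839) = 4943.69 − 4855.69 = 88
C = 88 + 0.71(2344) = 88 + 1664.24 = 1752.24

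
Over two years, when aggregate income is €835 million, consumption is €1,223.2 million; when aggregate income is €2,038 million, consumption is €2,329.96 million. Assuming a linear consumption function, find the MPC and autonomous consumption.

MPC = 0.92; a = 455

MPC = ΔC/ΔY = (2329.96 − 1223.2)/(2038 − 835) = 1106.76/1203 = 0.92
a = C − MPC·Y = 1223.2 − 0.92(835) = 1223.2 − 768.2 = 455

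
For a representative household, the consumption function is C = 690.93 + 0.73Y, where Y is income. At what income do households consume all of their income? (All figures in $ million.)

Y = 2559

At break-even, C = Y: 690.93 + 0.73Y = Y
0.27Y = 690.93, so Y = 690.93/0.27 = 2559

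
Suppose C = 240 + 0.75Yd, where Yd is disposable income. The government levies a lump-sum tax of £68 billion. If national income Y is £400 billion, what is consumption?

C = 489

Yd = Y − T = 400 − 68 = 332
C = 240 + 0.75(332) = 240 + 249 = 489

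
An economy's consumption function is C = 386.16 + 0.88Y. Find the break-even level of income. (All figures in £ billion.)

Y = 3218

At break-even, C = Y: 386.16 + 0.88Y = Y
0.12Y = 386.16, so Y = 386.16/0.12 = 3218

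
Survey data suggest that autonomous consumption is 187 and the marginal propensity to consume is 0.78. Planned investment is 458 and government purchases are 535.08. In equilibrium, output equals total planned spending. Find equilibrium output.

Y = C + I + G = 187 + 0.78Y + 458 + 535.08
Y − 0.78Y = 1180.08
0.22Y = 1180.08, so Y = 1180.08/0.22 = 5364

Y = 5364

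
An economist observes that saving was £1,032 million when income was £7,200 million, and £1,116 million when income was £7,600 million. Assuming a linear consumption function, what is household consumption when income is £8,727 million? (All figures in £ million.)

C = 7374.33

MPS = ΔS/ΔY = (1116 − 1032)/(7600 − 7200) = 84/400 = 0.21
MPC = 1 − MPS = 0.79
Autonomous saving = 1032 − 0.21(7200) = -480, so a = 480
C = 480 + 0.79(8727) = 480 + 6894.33 = 7374.33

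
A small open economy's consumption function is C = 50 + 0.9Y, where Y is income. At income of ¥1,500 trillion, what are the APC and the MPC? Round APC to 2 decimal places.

MPC = 0.9 (the slope of the consumption function)
C = 50 + 0.9(1500) = 1400, so APC = 1400/1500 = 0.93

APC = 0.93; MPC = 0.9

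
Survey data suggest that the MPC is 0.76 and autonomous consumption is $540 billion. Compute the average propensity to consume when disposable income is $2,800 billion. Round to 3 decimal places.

C = 540 + 0.76(2800) = 2668
APC = C/Y = 2668/2800 = 0.953

APC = 0.953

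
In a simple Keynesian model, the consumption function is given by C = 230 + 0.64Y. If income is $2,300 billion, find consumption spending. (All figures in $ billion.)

C = 1702

C = 230 + 0.64(2300) = 230 + 1472 = 1702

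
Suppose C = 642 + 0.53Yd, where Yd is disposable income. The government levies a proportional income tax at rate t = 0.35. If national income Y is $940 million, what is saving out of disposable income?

Yd = (1 − 0.35)(940) = 0.65(940) = 611
C = 642 + 0.53(611) = 642 + 323.83 = 965.83
S = Yd − C = 611 − 965.83 = -354.83

S = -354.83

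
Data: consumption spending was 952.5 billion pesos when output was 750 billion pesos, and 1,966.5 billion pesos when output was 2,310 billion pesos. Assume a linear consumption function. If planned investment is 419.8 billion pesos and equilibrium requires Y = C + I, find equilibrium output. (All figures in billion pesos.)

Y = 2528

MPC = (1966.5 − 952.5)/(2310 − 750) = 1014/1560 = 0.65
a = 952.5 − 0.65(750) = 465
Equilibrium: Y = 465 + 0.65Y + 419.8
0.35Y = 884.8, so Y = 884.8/0.35 = 2528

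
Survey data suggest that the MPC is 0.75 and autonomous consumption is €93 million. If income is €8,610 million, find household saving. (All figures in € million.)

S = 2059.5

C = 93 + 0.75(8610) = 93 + 6457.5 = 6550.5
S = Y − C = 8610 − 6550.5 = 2059.5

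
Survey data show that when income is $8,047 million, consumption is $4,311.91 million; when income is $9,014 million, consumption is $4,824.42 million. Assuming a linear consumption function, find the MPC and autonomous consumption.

MPC = ΔC/ΔY = (4824.42 − 4311.91)/(9014 − 8047) = 512.51/967 = 0.53
a = C − MPC·Y = 4311.91 − 0.53(8047) = 4311.91 − 4264.91 = 47

MPC = 0.53; a = 47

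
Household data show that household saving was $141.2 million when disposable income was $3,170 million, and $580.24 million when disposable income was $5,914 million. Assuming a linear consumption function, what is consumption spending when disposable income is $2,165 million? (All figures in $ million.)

C = 2184.6

MPS = ΔS/ΔY = (580.24 − 141.2)/(5914 − 3170) = 439.04/2744 = 0.16
MPC = 1 − MPS = 0.84
Autonomous saving = 141.2 − 0.16(3170) = -366, so a = 366
C = 366 + 0.84(2165) = 366 + 1818.6 = 2184.6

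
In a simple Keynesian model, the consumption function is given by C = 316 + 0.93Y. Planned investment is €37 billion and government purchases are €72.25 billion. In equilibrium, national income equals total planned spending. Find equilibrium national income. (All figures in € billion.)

Y = C + I + G = 316 + 0.93Y + 37 + 72.25
Y − 0.93Y = 425.25
0.07Y = 425.25, so Y = 425.25/0.07 = 6075

Y = 6075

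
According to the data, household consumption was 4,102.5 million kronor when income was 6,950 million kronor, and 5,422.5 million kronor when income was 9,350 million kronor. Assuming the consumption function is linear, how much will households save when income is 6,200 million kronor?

S = 2510

MPC = (5422.5 − 4102.5)/(9350 − 6950) = 1320/2400 = 0.55
a = 4102.5 − 0.55(6950) = 4102.5 − 3822.5 = 280
C = 280 + 0.55(6200) = 3690
S = 6200 − 3690 = 2510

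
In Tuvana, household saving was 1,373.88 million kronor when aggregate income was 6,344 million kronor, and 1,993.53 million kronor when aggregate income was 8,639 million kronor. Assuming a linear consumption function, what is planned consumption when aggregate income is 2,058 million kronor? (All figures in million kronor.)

MPS = ΔS/ΔY = (1993.53 − 1373.88)/(8639 − 6344) = 619.65/2295 = 0.27
MPC = 1 − MPS = 0.73
Autonomous saving = 1373.88 − 0.27(6344) = -339, so a = 339
C = 339 + 0.73(2058) = 339 + 1502.34 = 1841.34

C = 1841.34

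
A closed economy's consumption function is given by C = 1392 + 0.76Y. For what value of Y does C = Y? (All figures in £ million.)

At break-even, C = Y: 1392 + 0.76Y = Y
0.24Y = 1392, so Y = 1392/0.24 = 5800

Y = 5800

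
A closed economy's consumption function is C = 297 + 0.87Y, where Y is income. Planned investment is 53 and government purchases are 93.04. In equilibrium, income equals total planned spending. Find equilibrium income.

Y = 3408

Y = C + I + G = 297 + 0.87Y + 53 + 93.04
Y − 0.87Y = 443.04
0.13Y = 443.04, so Y = 443.04/0.13 = 3408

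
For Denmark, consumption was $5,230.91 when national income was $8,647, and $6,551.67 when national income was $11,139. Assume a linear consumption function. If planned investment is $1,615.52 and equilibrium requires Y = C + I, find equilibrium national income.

Y = 4816

MPC = (6551.67 − 5230.91)/(11139 − 8647) = 1320.76/2492 = 0.53
a = 5230.91 − 0.53(8647) = 648
Equilibrium: Y = 648 + 0.53Y + 1615.52
0.47Y = 2263.52, so Y = 2263.52/0.47 = 4816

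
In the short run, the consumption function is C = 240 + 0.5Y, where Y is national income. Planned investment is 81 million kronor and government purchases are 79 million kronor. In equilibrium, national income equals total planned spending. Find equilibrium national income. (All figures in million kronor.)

Y = 800

Y = C + I + G = 240 + 0.5Y + 81 + 79
Y − 0.5Y = 400
0.5Y = 400, so Y = 400/0.5 = 800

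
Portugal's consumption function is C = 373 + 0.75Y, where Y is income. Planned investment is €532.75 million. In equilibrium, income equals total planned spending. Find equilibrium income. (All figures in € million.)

Y = 3623

Y = C + I = 373 + 0.75Y + 532.75
Y − 0.75Y = 905.75
0.25Y = 905.75, so Y = 905.75/0.25 = 3623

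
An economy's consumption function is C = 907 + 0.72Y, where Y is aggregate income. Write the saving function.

S = Y − C = Y − (907 + 0.72Y) = -907 + (1 − 0.72)Y

S = -907 + 0.28Y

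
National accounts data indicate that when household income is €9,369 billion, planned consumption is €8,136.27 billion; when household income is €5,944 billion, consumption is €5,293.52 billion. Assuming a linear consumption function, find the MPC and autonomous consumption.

MPC = ΔC/ΔY = (8136.27 − 5293.52)/(9369 − 5944) = 2842.75/3425 = 0.83
a = C − MPC·Y = 5293.52 − 0.83(5944) = 5293.52 − 4933.52 = 360

MPC = 0.83; a = 360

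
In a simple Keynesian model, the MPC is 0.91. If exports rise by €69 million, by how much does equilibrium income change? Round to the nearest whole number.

The multiplier is 1/(1 − MPC) = 1/0.09.
ΔY = 69/0.09 = 766.67 ≈ 767

ΔY ≈ 767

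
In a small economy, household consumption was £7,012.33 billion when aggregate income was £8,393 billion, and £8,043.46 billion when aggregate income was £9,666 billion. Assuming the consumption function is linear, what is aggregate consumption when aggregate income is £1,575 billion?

MPC = (8043.46 − 7012.33)/(9666 − 8393) = 1031.13/1273 = 0.81
a = 7012.33 − 0.81(8393) = 7012.33 − 6798.33 = 214
C = 214 + 0.81(1575) = 214 + 1275.75 = 1489.75

C = 1489.75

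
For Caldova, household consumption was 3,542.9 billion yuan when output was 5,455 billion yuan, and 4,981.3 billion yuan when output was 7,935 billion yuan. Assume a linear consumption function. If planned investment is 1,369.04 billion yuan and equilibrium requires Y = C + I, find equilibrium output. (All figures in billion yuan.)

Y = 4162

MPC = (4981.3 − 3542.9)/(7935 − 5455) = 1438.4/2480 = 0.58
a = 3542.9 − 0.58(5455) = 379
Equilibrium: Y = 379 + 0.58Y + 1369.04
0.42Y = 1748.04, so Y = 1748.04/0.42 = 4162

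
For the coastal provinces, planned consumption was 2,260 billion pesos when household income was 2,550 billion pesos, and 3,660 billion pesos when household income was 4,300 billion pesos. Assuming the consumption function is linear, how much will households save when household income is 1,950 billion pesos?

MPC = (3660 − 2260)/(4300 − 2550) = 1400/1750 = 0.8
a = 2260 − 0.8(2550) = 2260 − 2040 = 220
C = 220 + 0.8(1950) = 1780
S = 1950 − 1780 = 170

S = 170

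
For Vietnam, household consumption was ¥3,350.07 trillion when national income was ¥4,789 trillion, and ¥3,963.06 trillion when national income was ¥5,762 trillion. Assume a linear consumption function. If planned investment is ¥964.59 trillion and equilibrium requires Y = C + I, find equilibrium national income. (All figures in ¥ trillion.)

Y = 3507

MPC = (3963.06 − 3350.07)/(5762 − 4789) = 612.99/973 = 0.63
a = 3350.07 − 0.63(4789) = 333
Equilibrium: Y = 333 + 0.63Y + 964.59
0.37Y = 1297.59, so Y = 1297.59/0.37 = 3507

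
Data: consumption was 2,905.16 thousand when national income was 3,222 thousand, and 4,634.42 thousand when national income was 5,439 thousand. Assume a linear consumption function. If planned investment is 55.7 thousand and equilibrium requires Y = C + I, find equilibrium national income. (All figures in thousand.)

Y = 2035

MPC = (4634.42 − 2905.16)/(5439 − 3222) = 1729.26/2217 = 0.78
a = 2905.16 − 0.78(3222) = 392
Equilibrium: Y = 392 + 0.78Y + 55.7
0.22Y = 447.7, so Y = 447.7/0.22 = 2035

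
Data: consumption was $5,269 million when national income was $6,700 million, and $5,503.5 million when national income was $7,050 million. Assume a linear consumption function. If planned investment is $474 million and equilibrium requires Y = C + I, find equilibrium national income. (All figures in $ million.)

Y = 3800

MPC = (5503.5 − 5269)/(7050 − 6700) = 234.5/350 = 0.67
a = 5269 − 0.67(6700) = 780
Equilibrium: Y = 780 + 0.67Y + 474
0.33Y = 1254, so Y = 1254/0.33 = 3800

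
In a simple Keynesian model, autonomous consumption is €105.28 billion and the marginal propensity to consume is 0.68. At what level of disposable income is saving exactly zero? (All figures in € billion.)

At break-even, C = Y: 105.28 + 0.68Y = Y
0.32Y = 105.28, so Y = 105.28/0.32 = 329

Y = 329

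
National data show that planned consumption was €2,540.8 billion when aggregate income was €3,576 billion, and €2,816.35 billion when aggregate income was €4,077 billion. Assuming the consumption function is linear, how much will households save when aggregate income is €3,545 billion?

MPC = (2816.35 − 2540.8)/(4077 − 3576) = 275.55/501 = 0.55
a = 2540.8 − 0.55(3576) = 2540.8 − 1966.8 = 574
C = 574 + 0.55(3545) = 2523.75
S = 3545 − 2523.75 = 1021.25

S = 1021.25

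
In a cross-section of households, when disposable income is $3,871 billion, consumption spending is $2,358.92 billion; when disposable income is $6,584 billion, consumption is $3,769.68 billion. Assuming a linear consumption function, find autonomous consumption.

MPC = ΔC/ΔY = (3769.68 − 2358.92)/(6584 − 3871) = 1410.76/2713 = 0.52
a = C − MPC·Y = 2358.92 − 0.52(3871) = 2358.92 − 2012.92 = 346

a = 346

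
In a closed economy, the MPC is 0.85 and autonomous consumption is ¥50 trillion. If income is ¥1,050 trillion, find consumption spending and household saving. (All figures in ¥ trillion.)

C = 50 + 0.85(1050) = 50 + 892.5 = 942.5
S = Y − C = 1050 − 942.5 = 107.5

C = 942.5; S = 107.5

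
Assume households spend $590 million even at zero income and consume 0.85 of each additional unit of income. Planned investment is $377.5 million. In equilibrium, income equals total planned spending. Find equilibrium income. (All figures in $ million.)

Y = C + I = 590 + 0.85Y + 377.5
Y − 0.85Y = 967.5
0.15Y = 967.5, so Y = 967.5/0.15 = 6450

Y = 6450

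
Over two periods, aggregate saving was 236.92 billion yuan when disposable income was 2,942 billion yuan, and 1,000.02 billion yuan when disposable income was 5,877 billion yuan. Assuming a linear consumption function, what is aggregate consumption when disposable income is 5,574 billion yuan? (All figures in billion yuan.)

C = 4652.76

MPS = ΔS/ΔY = (1000.02 − 236.92)/(5877 − 2942) = 763.1/2935 = 0.26
MPC = 1 − MPS = 0.74
Autonomous saving = 236.92 − 0.26(2942) = -528, so a = 528
C = 528 + 0.74(5574) = 528 + 4124.76 = 4652.76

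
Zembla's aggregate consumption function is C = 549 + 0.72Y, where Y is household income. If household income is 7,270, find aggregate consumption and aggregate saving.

C = 549 + 0.72(7270) = 549 + 5234.4 = 5783.4
S = Y − C = 7270 − 5783.4 = 1486.6

C = 5783.4; S = 1486.6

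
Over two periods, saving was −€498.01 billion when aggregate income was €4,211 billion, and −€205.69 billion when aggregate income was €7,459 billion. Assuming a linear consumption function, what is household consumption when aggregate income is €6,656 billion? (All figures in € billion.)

C = 6933.96

MPS = ΔS/ΔY = (-205.69 − (-498.01))/(7459 − 4211) = 292.32/3248 = 0.09
MPC = 1 − MPS = 0.91
Autonomous saving = -498.01 − 0.09(4211) = -877, so a = 877
C = 877 + 0.91(6656) = 877 + 6056.96 = 6933.96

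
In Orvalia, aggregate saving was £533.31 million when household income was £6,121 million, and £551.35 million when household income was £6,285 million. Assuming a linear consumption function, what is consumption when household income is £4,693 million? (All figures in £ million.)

MPS = ΔS/ΔY = (551.35 − 533.31)/(6285 − 6121) = 18.04/164 = 0.11
MPC = 1 − MPS = 0.89
Autonomous saving = 533.31 − 0.11(6121) = -140, so a = 140
C = 140 + 0.89(4693) = 140 + 4176.77 = 4316.77

C = 4316.77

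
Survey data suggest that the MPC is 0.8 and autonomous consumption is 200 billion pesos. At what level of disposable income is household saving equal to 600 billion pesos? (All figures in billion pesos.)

S = Y − C = -200 + 0.2Y
-200 + 0.2Y = 600, so 0.2Y = 800 and Y = 4000

Y = 4000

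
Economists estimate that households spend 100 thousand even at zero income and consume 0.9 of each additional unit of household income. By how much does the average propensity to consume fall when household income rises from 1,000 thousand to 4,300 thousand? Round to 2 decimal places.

At Y = 1000: C = 100 + 0.9(1000) = 1000, APC = 1000/1000 = 1.000
At Y = 4300: C = 3970, APC = 3970/4300 = 0.923
Fall in APC = 1.000 − 0.923 = 0.077 ≈ 0.08

ΔAPC = 0.08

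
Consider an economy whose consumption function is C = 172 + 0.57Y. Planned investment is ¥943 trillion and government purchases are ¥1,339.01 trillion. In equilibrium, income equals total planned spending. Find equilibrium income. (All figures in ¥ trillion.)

Y = C + I + G = 172 + 0.57Y + 943 + 1339.01
Y − 0.57Y = 2454.01
0.43Y = 2454.01, so Y = 2454.01/0.43 = 5707

Y = 5707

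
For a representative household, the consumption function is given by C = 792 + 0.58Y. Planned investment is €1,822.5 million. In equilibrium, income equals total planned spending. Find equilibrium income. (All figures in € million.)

Y = C + I = 792 + 0.58Y + 1822.5
Y − 0.58Y = 2614.5
0.42Y = 2614.5, so Y = 2614.5/0.42 = 6225

Y = 6225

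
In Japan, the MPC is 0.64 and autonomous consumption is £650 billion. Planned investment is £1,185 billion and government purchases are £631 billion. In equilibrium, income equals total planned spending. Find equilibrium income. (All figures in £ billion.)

Y = C + I + G = 650 + 0.64Y + 1185 + 631
Y − 0.64Y = 2466
0.36Y = 2466, so Y = 2466/0.36 = 6850

Y = 6850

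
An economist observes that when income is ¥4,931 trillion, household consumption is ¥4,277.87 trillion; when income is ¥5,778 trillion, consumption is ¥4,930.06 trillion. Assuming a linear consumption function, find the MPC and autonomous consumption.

MPC = 0.77; a = 481

MPC = ΔC/ΔY = (4930.06 − 4277.87)/(5778 − 4931) = 652.19/847 = 0.77
a = C − MPC·Y = 4277.87 − 0.77(4931) = 4277.87 − 3796.87 = 481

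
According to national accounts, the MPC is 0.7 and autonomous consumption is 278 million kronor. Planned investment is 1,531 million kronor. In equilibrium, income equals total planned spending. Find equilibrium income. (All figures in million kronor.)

Y = C + I = 278 + 0.7Y + 1531
Y − 0.7Y = 1809
0.3Y = 1809, so Y = 1809/0.3 = 6030

Y = 6030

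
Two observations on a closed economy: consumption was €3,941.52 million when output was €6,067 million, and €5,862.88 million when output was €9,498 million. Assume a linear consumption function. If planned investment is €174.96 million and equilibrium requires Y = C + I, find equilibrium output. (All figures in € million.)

MPC = (5862.88 − 3941.52)/(9498 − 6067) = 1921.36/3431 = 0.56
a = 3941.52 − 0.56(6067) = 544
Equilibrium: Y = 544 + 0.56Y + 174.96
0.44Y = 718.96, so Y = 718.96/0.44 = 1634

Y = 1634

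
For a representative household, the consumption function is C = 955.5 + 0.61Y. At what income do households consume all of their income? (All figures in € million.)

At break-even, C = Y: 955.5 + 0.61Y = Y
0.39Y = 955.5, so Y = 955.5/0.39 = 2450

Y = 2450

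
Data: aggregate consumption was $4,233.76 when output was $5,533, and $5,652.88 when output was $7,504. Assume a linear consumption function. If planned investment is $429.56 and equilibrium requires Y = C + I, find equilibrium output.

Y = 2427

MPC = (5652.88 − 4233.76)/(7504 − 5533) = 1419.12/1971 = 0.72
a = 4233.76 − 0.72(5533) = 250
Equilibrium: Y = 250 + 0.72Y + 429.56
0.28Y = 679.56, so Y = 679.56/0.28 = 2427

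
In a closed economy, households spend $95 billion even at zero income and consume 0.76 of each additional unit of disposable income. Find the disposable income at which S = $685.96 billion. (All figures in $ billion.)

Y = 3254

S = Y − C = -95 + 0.24Y
-95 + 0.24Y = 685.96, so 0.24Y = 780.96 and Y = 3254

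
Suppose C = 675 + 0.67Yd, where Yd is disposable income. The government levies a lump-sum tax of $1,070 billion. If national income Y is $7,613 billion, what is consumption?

Yd = Y − T = 7613 − 1070 = 6543
C = 675 + 0.67(6543) = 675 + 4383.81 = 5058.81

C = 5058.81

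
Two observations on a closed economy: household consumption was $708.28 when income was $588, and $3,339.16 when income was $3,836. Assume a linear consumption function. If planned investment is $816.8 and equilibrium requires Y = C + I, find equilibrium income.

Y = 5520

MPC = (3339.16 − 708.28)/(3836 − 588) = 2630.88/3248 = 0.81
a = 708.28 − 0.81(588) = 232
Equilibrium: Y = 232 + 0.81Y + 816.8
0.19Y = 1048.8, so Y = 1048.8/0.19 = 5520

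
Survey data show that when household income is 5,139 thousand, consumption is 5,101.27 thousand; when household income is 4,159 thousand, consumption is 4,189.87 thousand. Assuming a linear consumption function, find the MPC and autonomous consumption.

MPC = ΔC/ΔY = (5101.27 − 4189.87)/(5139 − 4159) = 911.4/980 = 0.93
a = C − MPC·Y = 4189.87 − 0.93(4159) = 4189.87 − 3867.87 = 322

MPC = 0.93; a = 322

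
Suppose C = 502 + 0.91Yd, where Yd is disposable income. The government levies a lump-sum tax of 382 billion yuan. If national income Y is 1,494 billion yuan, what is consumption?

C = 1513.92

Yd = Y − T = 1494 − 382 = 1112
C = 502 + 0.91(1112) = 502 + 1011.92 = 1513.92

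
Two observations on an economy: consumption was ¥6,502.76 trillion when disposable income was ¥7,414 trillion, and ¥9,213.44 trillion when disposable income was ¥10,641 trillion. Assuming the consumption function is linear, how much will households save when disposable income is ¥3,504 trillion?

S = 285.64

MPC = (9213.44 − 6502.76)/(10641 − 7414) = 2710.68/3227 = 0.84
a = 6502.76 − 0.84(7414) = 6502.76 − 6227.76 = 275
C = 275 + 0.84(3504) = 3218.36
S = 3504 − 3218.36 = 285.64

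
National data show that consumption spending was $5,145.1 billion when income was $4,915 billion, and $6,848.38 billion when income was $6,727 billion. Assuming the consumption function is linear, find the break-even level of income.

MPC = (6848.38 − 5145.1)/(6727 − 4915) = 1703.28/1812 = 0.94
a = 5145.1 − 0.94(4915) = 5145.1 − 4620.1 = 525
Break-even: Y = a/(1−MPC) = 525/0.06 = 8750

Y = 8750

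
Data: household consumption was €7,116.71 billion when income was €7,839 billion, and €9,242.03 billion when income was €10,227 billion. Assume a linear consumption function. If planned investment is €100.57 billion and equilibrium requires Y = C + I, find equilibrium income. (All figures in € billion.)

Y = 2187

MPC = (9242.03 − 7116.71)/(10227 − 7839) = 2125.32/2388 = 0.89
a = 7116.71 − 0.89(7839) = 140
Equilibrium: Y = 140 + 0.89Y + 100.57
0.11Y = 240.57, so Y = 240.57/0.11 = 2187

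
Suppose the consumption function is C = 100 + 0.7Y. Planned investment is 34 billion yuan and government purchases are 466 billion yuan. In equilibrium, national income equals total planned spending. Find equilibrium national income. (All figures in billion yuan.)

Y = 2000

Y = C + I + G = 100 + 0.7Y + 34 + 466
Y − 0.7Y = 600
0.3Y = 600, so Y = 600/0.3 = 2000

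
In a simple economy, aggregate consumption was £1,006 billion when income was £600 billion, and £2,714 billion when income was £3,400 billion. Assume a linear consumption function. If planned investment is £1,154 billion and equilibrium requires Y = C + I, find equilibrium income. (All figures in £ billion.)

Y = 4600

MPC = (2714 − 1006)/(3400 − 600) = 1708/2800 = 0.61
a = 1006 − 0.61(600) = 640
Equilibrium: Y = 640 + 0.61Y + 1154
0.39Y = 1794, so Y = 1794/0.39 = 4600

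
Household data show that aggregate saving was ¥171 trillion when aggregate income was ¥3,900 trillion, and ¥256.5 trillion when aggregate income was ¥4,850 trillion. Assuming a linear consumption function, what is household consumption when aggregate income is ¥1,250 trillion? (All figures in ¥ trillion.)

MPS = ΔS/ΔY = (256.5 − 171)/(4850 − 3900) = 85.5/950 = 0.09
MPC = 1 − MPS = 0.91
Autonomous saving = 171 − 0.09(3900) = -180, so a = 180
C = 180 + 0.91(1250) = 180 + 1137.5 = 1317.5

C = 1317.5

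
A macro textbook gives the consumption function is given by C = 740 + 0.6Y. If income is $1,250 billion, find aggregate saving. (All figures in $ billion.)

S = -240

C = 740 + 0.6(1250) = 740 + 750 = 1490
S = Y − C = 1250 − 1490 = -240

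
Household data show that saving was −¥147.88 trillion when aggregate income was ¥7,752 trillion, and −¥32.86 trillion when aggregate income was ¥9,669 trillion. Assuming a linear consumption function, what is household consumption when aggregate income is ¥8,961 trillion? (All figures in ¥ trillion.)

MPS = ΔS/ΔY = (-32.86 − (-147.88))/(9669 − 7752) = 115.02/1917 = 0.06
MPC = 1 − MPS = 0.94
Autonomous saving = -147.88 − 0.06(7752) = -613, so a = 613
C = 613 + 0.94(8961) = 613 + 8423.34 = 9036.34

C = 9036.34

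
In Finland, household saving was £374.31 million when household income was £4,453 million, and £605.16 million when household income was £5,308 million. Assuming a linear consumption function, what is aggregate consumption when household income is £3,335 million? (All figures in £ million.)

MPS = ΔS/ΔY = (605.16 − 374.31)/(5308 − 4453) = 230.85/855 = 0.27
MPC = 1 − MPS = 0.73
Autonomous saving = 374.31 − 0.27(4453) = -828, so a = 828
C = 828 + 0.73(3335) = 828 + 2434.55 = 3262.55

C = 3262.55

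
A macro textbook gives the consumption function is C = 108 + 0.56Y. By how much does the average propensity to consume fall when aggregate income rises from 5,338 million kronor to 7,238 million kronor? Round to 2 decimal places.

ΔAPC = 0.01

At Y = 5338: C = 108 + 0.56(5338) = 3097.28, APC = 3097.28/5338 = 0.580
At Y = 7238: C = 4161.28, APC = 4161.28/7238 = 0.575
Fall in APC = 0.580 − 0.575 = 0.005 ≈ 0.01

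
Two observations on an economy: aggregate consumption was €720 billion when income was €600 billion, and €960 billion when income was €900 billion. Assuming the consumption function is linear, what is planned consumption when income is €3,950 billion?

C = 3400

MPC = (960 − 720)/(900 − 600) = 240/300 = 0.8
a = 720 − 0.8(600) = 720 − 480 = 240
C = 240 + 0.8(3950) = 240 + 3160 = 3400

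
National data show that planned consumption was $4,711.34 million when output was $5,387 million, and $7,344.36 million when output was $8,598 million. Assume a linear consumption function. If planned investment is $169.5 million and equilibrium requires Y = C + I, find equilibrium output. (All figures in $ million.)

MPC = (7344.36 − 4711.34)/(8598 − 5387) = 2633.02/3211 = 0.82
a = 4711.34 − 0.82(5387) = 294
Equilibrium: Y = 294 + 0.82Y + 169.5
0.18Y = 463.5, so Y = 463.5/0.18 = 2575

Y = 2575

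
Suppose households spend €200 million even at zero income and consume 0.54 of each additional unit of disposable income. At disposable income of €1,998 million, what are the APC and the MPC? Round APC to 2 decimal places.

APC = 0.64; MPC = 0.54

MPC = 0.54 (the slope of the consumption function)
C = 200 + 0.54(1998) = 1278.92, so APC = 1278.92/1998 = 0.64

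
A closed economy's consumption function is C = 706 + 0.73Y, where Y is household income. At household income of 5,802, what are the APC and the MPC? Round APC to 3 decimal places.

MPC = 0.73 (the slope of the consumption function)
C = 706 + 0.73(5802) = 4941.46, so APC = 4941.46/5802 = 0.852

APC = 0.852; MPC = 0.73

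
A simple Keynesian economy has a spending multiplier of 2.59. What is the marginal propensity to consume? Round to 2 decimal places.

MPC = 0.61

k = 1/(1 − MPC), so 1 − MPC = 1/k = 1/2.59 = 0.3861
MPC = 1 − 0.3861 = 0.61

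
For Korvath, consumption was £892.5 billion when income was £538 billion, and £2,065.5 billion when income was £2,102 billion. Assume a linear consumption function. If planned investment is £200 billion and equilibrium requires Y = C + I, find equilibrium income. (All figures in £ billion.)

MPC = (2065.5 − 892.5)/(2102 − 538) = 1173/1564 = 0.75
a = 892.5 − 0.75(538) = 489
Equilibrium: Y = 489 + 0.75Y + 200
0.25Y = 689, so Y = 689/0.25 = 2756

Y = 2756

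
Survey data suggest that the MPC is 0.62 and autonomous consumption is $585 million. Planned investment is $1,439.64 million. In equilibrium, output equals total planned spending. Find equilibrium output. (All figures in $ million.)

Y = C + I = 585 + 0.62Y + 1439.64
Y − 0.62Y = 2024.64
0.38Y = 2024.64, so Y = 2024.64/0.38 = 5328

Y = 5328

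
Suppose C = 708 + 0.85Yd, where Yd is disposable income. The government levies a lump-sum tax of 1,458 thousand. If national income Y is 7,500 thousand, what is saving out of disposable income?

S = 198.3

Yd = Y − T = 7500 − 1458 = 6042
C = 708 + 0.85(6042) = 708 + 5135.7 = 5843.7
S = Yd − C = 6042 − 5843.7 = 198.3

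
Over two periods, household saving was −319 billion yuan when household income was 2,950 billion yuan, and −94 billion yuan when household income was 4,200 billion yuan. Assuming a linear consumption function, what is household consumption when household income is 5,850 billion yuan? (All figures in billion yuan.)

MPS = ΔS/ΔY = (-94 − (-319))/(4200 − 2950) = 225/1250 = 0.18
MPC = 1 − MPS = 0.82
Autonomous saving = -319 − 0.18(2950) = -850, so a = 850
C = 850 + 0.82(5850) = 850 + 4797 = 5647

C = 5647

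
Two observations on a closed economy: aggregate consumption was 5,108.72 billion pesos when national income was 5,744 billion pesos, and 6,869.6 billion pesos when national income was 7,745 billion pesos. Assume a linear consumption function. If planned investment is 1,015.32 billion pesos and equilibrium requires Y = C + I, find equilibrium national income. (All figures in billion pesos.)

Y = 8911

MPC = (6869.6 − 5108.72)/(7745 − 5744) = 1760.88/2001 = 0.88
a = 5108.72 − 0.88(5744) = 54
Equilibrium: Y = 54 + 0.88Y + 1015.32
0.12Y = 1069.32, so Y = 1069.32/0.12 = 8911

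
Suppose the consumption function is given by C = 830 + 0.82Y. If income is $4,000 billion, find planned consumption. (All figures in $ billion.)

C = 830 + 0.82(4000) = 830 + 3280 = 4110

C = 4110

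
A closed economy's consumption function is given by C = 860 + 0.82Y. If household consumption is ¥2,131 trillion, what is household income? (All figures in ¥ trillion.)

860 + 0.82Y = 2131
0.82Y = 1271, so Y = 1271/0.82 = 1550

Y = 1550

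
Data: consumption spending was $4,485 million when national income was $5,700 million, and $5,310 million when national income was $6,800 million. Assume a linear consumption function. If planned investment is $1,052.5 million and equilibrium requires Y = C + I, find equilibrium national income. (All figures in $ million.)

MPC = (5310 − 4485)/(6800 − 5700) = 825/1100 = 0.75
a = 4485 − 0.75(5700) = 210
Equilibrium: Y = 210 + 0.75Y + 1052.5
0.25Y = 1262.5, so Y = 1262.5/0.25 = 5050

Y = 5050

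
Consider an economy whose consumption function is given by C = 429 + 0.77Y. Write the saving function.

S = -429 + 0.23Y

S = Y − C = Y − (429 + 0.77Y) = -429 + (1 − 0.77)Y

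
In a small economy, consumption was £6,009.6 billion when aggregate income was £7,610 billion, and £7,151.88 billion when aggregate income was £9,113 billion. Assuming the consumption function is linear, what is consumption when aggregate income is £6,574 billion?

C = 5222.24

MPC = (7151.88 − 6009.6)/(9113 − 7610) = 1142.28/1503 = 0.76
a = 6009.6 − 0.76(7610) = 6009.6 − 5783.6 = 226
C = 226 + 0.76(6574) = 226 + 4996.24 = 5222.24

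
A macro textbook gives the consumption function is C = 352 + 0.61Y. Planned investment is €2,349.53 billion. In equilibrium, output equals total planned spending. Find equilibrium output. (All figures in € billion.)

Y = 6927

Y = C + I = 352 + 0.61Y + 2349.53
Y − 0.61Y = 2701.53
0.39Y = 2701.53, so Y = 2701.53/0.39 = 6927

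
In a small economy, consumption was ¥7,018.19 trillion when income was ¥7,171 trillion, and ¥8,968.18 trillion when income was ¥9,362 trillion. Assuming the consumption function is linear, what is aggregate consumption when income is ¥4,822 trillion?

MPC = (8968.18 − 7018.19)/(9362 − 7171) = 1949.99/2191 = 0.89
a = 7018.19 − 0.89(7171) = 7018.19 − 6382.19 = 636
C = 636 + 0.89(4822) = 636 + 4291.58 = 4927.58

C = 4927.58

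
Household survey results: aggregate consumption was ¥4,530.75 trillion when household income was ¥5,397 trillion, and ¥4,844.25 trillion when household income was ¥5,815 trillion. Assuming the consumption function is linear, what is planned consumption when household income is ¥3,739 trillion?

MPC = (4844.25 − 4530.75)/(5815 − 5397) = 313.5/418 = 0.75
a = 4530.75 − 0.75(5397) = 4530.75 − 4047.75 = 483
C = 483 + 0.75(3739) = 483 + 2804.25 = 3287.25

C = 3287.25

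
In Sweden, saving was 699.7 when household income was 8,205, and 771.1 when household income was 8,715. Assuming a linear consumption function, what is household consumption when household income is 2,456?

C = 2561.16

MPS = ΔS/ΔY = (771.1 − 699.7)/(8715 − 8205) = 71.4/510 = 0.14
MPC = 1 − MPS = 0.86
Autonomous saving = 699.7 − 0.14(8205) = -449, so a = 449
C = 449 + 0.86(2456) = 449 + 2112.16 = 2561.16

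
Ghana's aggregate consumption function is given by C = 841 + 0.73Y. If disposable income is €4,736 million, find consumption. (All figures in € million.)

C = 4298.28

C = 841 + 0.73(4736) = 841 + 3457.28 = 4298.28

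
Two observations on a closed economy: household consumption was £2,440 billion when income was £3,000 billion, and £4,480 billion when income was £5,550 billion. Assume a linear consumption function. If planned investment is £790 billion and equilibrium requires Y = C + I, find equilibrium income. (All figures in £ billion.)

MPC = (4480 − 2440)/(5550 − 3000) = 2040/2550 = 0.8
a = 2440 − 0.8(3000) = 40
Equilibrium: Y = 40 + 0.8Y + 790
0.2Y = 830, so Y = 830/0.2 = 4150

Y = 4150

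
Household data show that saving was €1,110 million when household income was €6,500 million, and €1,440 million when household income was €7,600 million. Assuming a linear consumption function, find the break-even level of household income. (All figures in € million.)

MPS = ΔS/ΔY = (1440 − 1110)/(7600 − 6500) = 330/1100 = 0.3
MPC = 1 − MPS = 0.7
From S(6500) = 1110: −a + 0.3(6500) = 1110, so a = 1950 − 1110 = 840
Break-even (S = 0): Y = a/MPS = 840/0.3 = 2800

Y = 2800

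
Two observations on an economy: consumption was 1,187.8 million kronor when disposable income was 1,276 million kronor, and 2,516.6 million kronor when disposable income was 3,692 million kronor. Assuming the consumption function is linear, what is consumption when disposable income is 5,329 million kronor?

C = 3416.95

MPC = (2516.6 − 1187.8)/(3692 − 1276) = 1328.8/2416 = 0.55
a = 1187.8 − 0.55(1276) = 1187.8 − 701.8 = 486
C = 486 + 0.55(5329) = 486 + 2930.95 = 3416.95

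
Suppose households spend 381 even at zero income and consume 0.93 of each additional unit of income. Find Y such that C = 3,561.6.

Y = 3420

381 + 0.93Y = 3561.6
0.93Y = 3180.6, so Y = 3180.6/0.93 = 3420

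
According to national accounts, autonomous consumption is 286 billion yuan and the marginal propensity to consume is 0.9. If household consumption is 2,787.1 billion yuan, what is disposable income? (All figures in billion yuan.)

286 + 0.9Y = 2787.1
0.9Y = 2501.1, so Y = 2501.1/0.9 = 2779

Y = 2779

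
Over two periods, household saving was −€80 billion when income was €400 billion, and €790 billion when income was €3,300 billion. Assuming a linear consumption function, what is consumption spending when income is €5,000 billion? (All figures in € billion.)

C = 3700

MPS = ΔS/ΔY = (790 − (-80))/(3300 − 400) = 870/2900 = 0.3
MPC = 1 − MPS = 0.7
Autonomous saving = -80 − 0.3(400) = -200, so a = 200
C = 200 + 0.7(5000) = 200 + 3500 = 3700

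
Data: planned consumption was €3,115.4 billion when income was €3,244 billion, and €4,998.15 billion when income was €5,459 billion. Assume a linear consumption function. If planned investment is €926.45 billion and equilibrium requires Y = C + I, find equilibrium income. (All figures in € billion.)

Y = 8563

MPC = (4998.15 − 3115.4)/(5459 − 3244) = 1882.75/2215 = 0.85
a = 3115.4 − 0.85(3244) = 358
Equilibrium: Y = 358 + 0.85Y + 926.45
0.15Y = 1284.45, so Y = 1284.45/0.15 = 8563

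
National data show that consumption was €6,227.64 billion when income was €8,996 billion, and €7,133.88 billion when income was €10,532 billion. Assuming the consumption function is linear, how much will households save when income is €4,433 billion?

MPC = (7133.88 − 6227.64)/(10532 − 8996) = 906.24/1536 = 0.59
a = 6227.64 − 0.59(8996) = 6227.64 − 5307.64 = 920
C = 920 + 0.59(4433) = 3535.47
S = 4433 − 3535.47 = 897.53

S = 897.53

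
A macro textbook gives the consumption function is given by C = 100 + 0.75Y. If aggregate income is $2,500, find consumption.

C = 100 + 0.75(2500) = 100 + 1875 = 1975

C = 1975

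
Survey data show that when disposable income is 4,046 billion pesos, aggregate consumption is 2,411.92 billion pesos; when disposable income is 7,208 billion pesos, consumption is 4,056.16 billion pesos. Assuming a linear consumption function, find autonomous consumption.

a = 308

MPC = ΔC/ΔY = (4056.16 − 2411.92)/(7208 − 4046) = 1644.24/3162 = 0.52
a = C − MPC·Y = 2411.92 − 0.52(4046) = 2411.92 − 2103.92 = 308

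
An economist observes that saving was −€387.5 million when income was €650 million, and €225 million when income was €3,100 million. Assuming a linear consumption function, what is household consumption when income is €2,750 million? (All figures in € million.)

MPS = ΔS/ΔY = (225 − (-387.5))/(3100 − 650) = 612.5/2450 = 0.25
MPC = 1 − MPS = 0.75
Autonomous saving = -387.5 − 0.25(650) = -550, so a = 550
C = 550 + 0.75(2750) = 550 + 2062.5 = 2612.5

C = 2612.5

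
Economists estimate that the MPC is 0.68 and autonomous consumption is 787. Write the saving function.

S = -787 + 0.32Y

S = Y − C = Y − (787 + 0.68Y) = -787 + (1 − 0.68)Y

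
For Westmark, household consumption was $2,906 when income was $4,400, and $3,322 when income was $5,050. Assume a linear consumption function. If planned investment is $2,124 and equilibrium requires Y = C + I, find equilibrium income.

MPC = (3322 − 2906)/(5050 − 4400) = 416/650 = 0.64
a = 2906 − 0.64(4400) = 90
Equilibrium: Y = 90 + 0.64Y + 2124
0.36Y = 2214, so Y = 2214/0.36 = 6150

Y = 6150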